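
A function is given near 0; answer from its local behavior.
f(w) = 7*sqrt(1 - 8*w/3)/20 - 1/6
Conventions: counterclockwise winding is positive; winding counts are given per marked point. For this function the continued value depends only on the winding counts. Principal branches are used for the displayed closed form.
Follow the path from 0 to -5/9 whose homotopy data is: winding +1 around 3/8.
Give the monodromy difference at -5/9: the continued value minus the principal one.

Continued minus principal equals -(7/90)*sqrt(201).

The rational part is single-valued and drops out of the difference; each branch term changes only by its own monodromy.
(7/20)*sqrt(1 - w/(3/8)): winding +1 is odd, the square root flips sign, contributing -2*(7/20)*sqrt(1 - (-5/9)/(3/8)) = -2*(7/20)*sqrt(67/27) = -(7/90)*sqrt(201).
Summing the contributions at w = -5/9 gives -(7/90)*sqrt(201).


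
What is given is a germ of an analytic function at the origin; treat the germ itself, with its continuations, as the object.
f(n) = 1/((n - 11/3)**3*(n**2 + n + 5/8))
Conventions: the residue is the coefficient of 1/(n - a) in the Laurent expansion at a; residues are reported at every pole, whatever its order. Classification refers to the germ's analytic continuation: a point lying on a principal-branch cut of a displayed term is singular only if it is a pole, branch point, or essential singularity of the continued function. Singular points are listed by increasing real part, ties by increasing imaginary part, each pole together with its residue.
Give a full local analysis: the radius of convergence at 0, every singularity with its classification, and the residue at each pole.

Denominator factor (n**2 + n + 5/8): discriminant -3/2, complex-conjugate roots (-1/2) + ((1/4)*sqrt(6))*i and (-1/2) - ((1/4)*sqrt(6))*i; poles of order 1, moduli (1/4)*sqrt(10) and (1/4)*sqrt(10).
Denominator factor (n - 11/3)^3: pole of order 3 at 11/3, modulus 11/3.
The radius of convergence is the smallest modulus among the singular points: (1/4)*sqrt(10).
The factor n**2 + n + 5/8 splits as (n - a)(n - a') with a = (-1/2) - ((1/4)*sqrt(6))*i, a' = (-1/2) + ((1/4)*sqrt(6))*i. At the order-1 pole a set g(n) = (n - a)*f(n) = [(n - 11/3)**(-3)] / (n - a').
Simple pole: residue = g(a) at a = (-1/2) - ((1/4)*sqrt(6))*i, which is (-9650016/2082440933) - ((8416800/2082440933)*sqrt(6))*i.
The factor n**2 + n + 5/8 splits as (n - a)(n - a') with a = (-1/2) + ((1/4)*sqrt(6))*i, a' = (-1/2) - ((1/4)*sqrt(6))*i. At the order-1 pole a set g(n) = (n - a)*f(n) = [(n - 11/3)**(-3)] / (n - a').
Simple pole: residue = g(a) at a = (-1/2) + ((1/4)*sqrt(6))*i, which is (-9650016/2082440933) + ((8416800/2082440933)*sqrt(6))*i.
At the order-3 pole 11/3 set g(n) = (n - (11/3))^3*f(n) = 1/(n**2 + n + 5/8).
Order-3 pole: residue = g''(a)/2; g''(11/3) = 38600064/2082440933, so the residue is 19300032/2082440933.
List the singular points by increasing real part (a conjugate pair: the negative imaginary part first).

Radius of convergence at 0: (1/4)*sqrt(10).
At (-1/2) - ((1/4)*sqrt(6))*i: a pole of order 1; residue (-9650016/2082440933) - ((8416800/2082440933)*sqrt(6))*i.
At (-1/2) + ((1/4)*sqrt(6))*i: a pole of order 1; residue (-9650016/2082440933) + ((8416800/2082440933)*sqrt(6))*i.
At 11/3: a pole of order 3; residue 19300032/2082440933.


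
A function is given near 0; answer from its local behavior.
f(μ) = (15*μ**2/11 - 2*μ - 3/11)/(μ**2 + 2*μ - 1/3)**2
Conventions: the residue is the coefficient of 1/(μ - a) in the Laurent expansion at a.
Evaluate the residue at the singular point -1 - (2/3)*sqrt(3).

The factor μ**2 + 2*μ - 1/3 splits as (μ - a)(μ - a') with a = -1 - (2/3)*sqrt(3), a' = -1 + (2/3)*sqrt(3). At the order-2 pole a set g(μ) = (μ - a)^2*f(μ) = [15*μ**2/11 - 2*μ - 3/11] / (μ - a')^2.
Order-2 pole: residue = g'(a); g'(-1 - (2/3)*sqrt(3)) = (21/176)*sqrt(3), so the residue is (21/176)*sqrt(3).

The residue is (21/176)*sqrt(3).


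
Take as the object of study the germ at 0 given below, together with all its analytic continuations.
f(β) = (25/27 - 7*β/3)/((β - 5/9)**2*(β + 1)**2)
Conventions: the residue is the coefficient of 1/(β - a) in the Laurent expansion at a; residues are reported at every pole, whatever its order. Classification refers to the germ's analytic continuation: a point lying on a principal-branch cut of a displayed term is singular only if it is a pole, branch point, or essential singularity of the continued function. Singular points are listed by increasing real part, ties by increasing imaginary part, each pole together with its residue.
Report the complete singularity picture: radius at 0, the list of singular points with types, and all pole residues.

Denominator factor (β + 1)^2: pole of order 2 at -1, modulus 1.
Denominator factor (β - 5/9)^2: pole of order 2 at 5/9, modulus 5/9.
The radius of convergence is the smallest modulus among the singular points: 5/9.
At the order-2 pole -1 set g(β) = (β - (-1))^2*f(β) = (25/27 - 7*β/3)/(β - 5/9)**2.
Order-2 pole: residue = g'(a); g'(-1) = 1053/1372, so the residue is 1053/1372.
At the order-2 pole 5/9 set g(β) = (β - (5/9))^2*f(β) = (25/27 - 7*β/3)/(β + 1)**2.
Order-2 pole: residue = g'(a); g'(5/9) = -1053/1372, so the residue is -1053/1372.
List the singular points by increasing real part (a conjugate pair: the negative imaginary part first).

Radius of convergence at 0: 5/9.
At -1: a pole of order 2; residue 1053/1372.
At 5/9: a pole of order 2; residue -1053/1372.


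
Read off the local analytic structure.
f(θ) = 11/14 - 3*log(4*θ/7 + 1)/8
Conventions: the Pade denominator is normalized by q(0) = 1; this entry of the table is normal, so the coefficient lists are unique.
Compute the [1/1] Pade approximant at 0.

Taylor coefficients needed (expand at 0): a_0 = 11/14, a_1 = -3/14, a_2 = 3/49.
Write the denominator as Q(θ) = 1 + q1*θ. Requiring Q*f - P = O(θ^3) with deg P <= 1 kills the coefficients of θ^2..θ^2 in Q*f:
  θ^2: a_2 + q1*a_1 = 0, i.e. 3/49 + (-3/14)*q1 = 0.
Solving this linear system: q1 = 2/7.
The numerator is Q*f truncated at degree 1: P0 = a_0 = 11/14; P1 = a_1 + q1*a_0 = 1/98.

The Pade approximant has numerator coefficients [11/14, 1/98]; denominator coefficients [1, 2/7].


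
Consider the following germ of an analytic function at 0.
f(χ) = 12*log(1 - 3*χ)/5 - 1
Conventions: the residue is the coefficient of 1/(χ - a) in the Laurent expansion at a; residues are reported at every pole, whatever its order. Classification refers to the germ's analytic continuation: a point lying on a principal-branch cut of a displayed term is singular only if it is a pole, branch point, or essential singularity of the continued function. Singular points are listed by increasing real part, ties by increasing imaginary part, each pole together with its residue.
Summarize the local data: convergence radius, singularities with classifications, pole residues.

Radius of convergence at 0: 1/3.
At 1/3: a logarithmic branch point.

Branch term (12/5)*log(1 - χ/(1/3)): its argument vanishes at χ = 1/3, a logarithmic branch point, modulus 1/3.
The radius of convergence is the smallest modulus among the singular points: 1/3.


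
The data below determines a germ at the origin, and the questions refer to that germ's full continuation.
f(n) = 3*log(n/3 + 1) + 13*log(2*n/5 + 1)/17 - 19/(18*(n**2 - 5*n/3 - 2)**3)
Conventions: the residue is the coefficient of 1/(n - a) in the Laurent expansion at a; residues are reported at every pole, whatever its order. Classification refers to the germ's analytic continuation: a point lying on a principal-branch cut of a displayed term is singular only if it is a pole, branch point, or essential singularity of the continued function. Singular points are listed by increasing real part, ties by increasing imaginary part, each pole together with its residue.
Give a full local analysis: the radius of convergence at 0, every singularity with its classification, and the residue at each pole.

Radius of convergence at 0: -5/6 + (1/6)*sqrt(97).
At -3: a logarithmic branch point.
At -5/2: a logarithmic branch point.
At 5/6 - (1/6)*sqrt(97): a pole of order 3; residue (1539/912673)*sqrt(97).
At 5/6 + (1/6)*sqrt(97): a pole of order 3; residue -(1539/912673)*sqrt(97).

Denominator factor (n**2 - 5*n/3 - 2)^3: discriminant 97/9, real irrational roots 5/6 + (1/6)*sqrt(97) and 5/6 - (1/6)*sqrt(97); poles of order 3, moduli 5/6 + (1/6)*sqrt(97) and -5/6 + (1/6)*sqrt(97).
Branch term (13/17)*log(1 - n/(-5/2)): its argument vanishes at n = -5/2, a logarithmic branch point, modulus 5/2.
Branch term (3)*log(1 - n/(-3)): its argument vanishes at n = -3, a logarithmic branch point, modulus 3.
The radius of convergence is the smallest modulus among the singular points: -5/6 + (1/6)*sqrt(97).
The branch terms are analytic at 5/6 - (1/6)*sqrt(97) and contribute nothing to the residue; only the rational part matters.
The factor n**2 - 5*n/3 - 2 splits as (n - a)(n - a') with a = 5/6 - (1/6)*sqrt(97), a' = 5/6 + (1/6)*sqrt(97). At the order-3 pole a set g(n) = (n - a)^3*(rational part) = [-19/18] / (n - a')^3.
Order-3 pole: residue = g''(a)/2; g''(5/6 - (1/6)*sqrt(97)) = (3078/912673)*sqrt(97), so the residue is (1539/912673)*sqrt(97).
The branch terms are analytic at 5/6 + (1/6)*sqrt(97) and contribute nothing to the residue; only the rational part matters.
The factor n**2 - 5*n/3 - 2 splits as (n - a)(n - a') with a = 5/6 + (1/6)*sqrt(97), a' = 5/6 - (1/6)*sqrt(97). At the order-3 pole a set g(n) = (n - a)^3*(rational part) = [-19/18] / (n - a')^3.
Order-3 pole: residue = g''(a)/2; g''(5/6 + (1/6)*sqrt(97)) = -(3078/912673)*sqrt(97), so the residue is -(1539/912673)*sqrt(97).
List the singular points by increasing real part (a conjugate pair: the negative imaginary part first).


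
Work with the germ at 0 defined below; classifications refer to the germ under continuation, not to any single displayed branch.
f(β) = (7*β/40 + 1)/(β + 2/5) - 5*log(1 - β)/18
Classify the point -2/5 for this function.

The point is a pole of order 1.

The denominator factor β + 2/5 vanishes at -2/5 and appears to the power 1; the numerator there equals 93/100, nonzero, and no other factor vanishes.
The branch terms are analytic at this point.
Hence a pole whose order is the multiplicity, 1.


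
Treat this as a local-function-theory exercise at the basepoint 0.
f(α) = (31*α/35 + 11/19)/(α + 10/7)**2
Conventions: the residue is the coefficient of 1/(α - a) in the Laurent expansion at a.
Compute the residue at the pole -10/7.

The residue is 31/35.

At the order-2 pole -10/7 set g(α) = (α - (-10/7))^2*f(α) = 31*α/35 + 11/19.
Order-2 pole: residue = g'(a); g'(-10/7) = 31/35, so the residue is 31/35.


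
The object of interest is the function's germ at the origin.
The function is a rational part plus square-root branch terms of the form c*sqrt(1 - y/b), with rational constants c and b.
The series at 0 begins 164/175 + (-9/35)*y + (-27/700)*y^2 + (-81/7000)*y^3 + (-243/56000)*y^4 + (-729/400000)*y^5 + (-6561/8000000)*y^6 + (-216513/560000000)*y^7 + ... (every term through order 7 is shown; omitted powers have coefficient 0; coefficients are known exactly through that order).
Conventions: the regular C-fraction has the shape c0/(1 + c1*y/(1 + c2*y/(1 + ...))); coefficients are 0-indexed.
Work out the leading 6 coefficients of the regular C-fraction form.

The regular C-fraction coefficients are [164/175, 45/164, -87/205, -123/2320, -573/2320, -87/955].

Taylor coefficients (read off): a_0 = 164/175, a_1 = -9/35, a_2 = -27/700, a_3 = -81/7000, a_4 = -243/56000, a_5 = -729/400000.
c0 = a_0 = 164/175. Peel one level at a time: if S = 1 + c*y/S' with S'(0) = 1, then c is the y-coefficient of S and S' = c*y/(S - 1).
S_1 = c0/f = 1 + (45/164)*y + (783/6724)*y^2 + ...; c1 = 45/164.
S_2 = c1*y/(S_1 - 1) = 1 + (-87/205)*y + (-9/400)*y^2 + ...; c2 = -87/205.
S_3 = c2*y/(S_2 - 1) = 1 + (-123/2320)*y + (-70479/5382400)*y^2 + ...; c3 = -123/2320.
S_4 = c3*y/(S_3 - 1) = 1 + (-573/2320)*y + (-9/400)*y^2 + ...; c4 = -573/2320.
S_5 = c4*y/(S_4 - 1) = 1 + (-87/955)*y + ...; c5 = -87/955.


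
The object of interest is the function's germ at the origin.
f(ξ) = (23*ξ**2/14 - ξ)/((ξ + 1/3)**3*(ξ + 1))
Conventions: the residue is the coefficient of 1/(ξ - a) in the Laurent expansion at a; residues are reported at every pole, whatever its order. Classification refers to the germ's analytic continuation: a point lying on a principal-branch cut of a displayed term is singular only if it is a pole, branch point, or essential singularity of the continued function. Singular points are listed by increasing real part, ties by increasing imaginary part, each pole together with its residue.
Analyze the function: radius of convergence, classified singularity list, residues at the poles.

Denominator factor (ξ + 1): pole of order 1 at -1, modulus 1.
Denominator factor (ξ + 1/3)^3: pole of order 3 at -1/3, modulus 1/3.
The radius of convergence is the smallest modulus among the singular points: 1/3.
At the order-1 pole -1 set g(ξ) = (ξ - (-1))*f(ξ) = (23*ξ**2/14 - ξ)/(ξ + 1/3)**3.
Simple pole: residue = g(a) at a = -1, which is -999/112.
At the order-3 pole -1/3 set g(ξ) = (ξ - (-1/3))^3*f(ξ) = (23*ξ**2/14 - ξ)/(ξ + 1).
Order-3 pole: residue = g''(a)/2; g''(-1/3) = 999/56, so the residue is 999/112.
List the singular points by increasing real part (a conjugate pair: the negative imaginary part first).

Radius of convergence at 0: 1/3.
At -1: a pole of order 1; residue -999/112.
At -1/3: a pole of order 3; residue 999/112.


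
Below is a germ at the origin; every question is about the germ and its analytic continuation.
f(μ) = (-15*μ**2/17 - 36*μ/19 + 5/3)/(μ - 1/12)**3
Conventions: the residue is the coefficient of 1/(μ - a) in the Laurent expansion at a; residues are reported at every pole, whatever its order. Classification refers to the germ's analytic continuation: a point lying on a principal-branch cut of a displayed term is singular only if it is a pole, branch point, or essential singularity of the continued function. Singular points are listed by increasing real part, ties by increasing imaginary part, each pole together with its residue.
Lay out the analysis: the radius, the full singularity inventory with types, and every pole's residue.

Radius of convergence at 0: 1/12.
At 1/12: a pole of order 3; residue -15/17.

Denominator factor (μ - 1/12)^3: pole of order 3 at 1/12, modulus 1/12.
The radius of convergence is the smallest modulus among the singular points: 1/12.
At the order-3 pole 1/12 set g(μ) = (μ - (1/12))^3*f(μ) = -15*μ**2/17 - 36*μ/19 + 5/3.
Order-3 pole: residue = g''(a)/2; g''(1/12) = -30/17, so the residue is -15/17.


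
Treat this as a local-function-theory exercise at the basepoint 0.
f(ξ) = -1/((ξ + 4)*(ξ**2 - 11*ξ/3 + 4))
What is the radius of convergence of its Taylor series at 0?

The radius of convergence is 2.

Denominator factor (ξ + 4): pole of order 1 at -4, modulus 4.
Denominator factor (ξ**2 - 11*ξ/3 + 4): discriminant -23/9, complex-conjugate roots (11/6) + ((1/6)*sqrt(23))*i and (11/6) - ((1/6)*sqrt(23))*i; poles of order 1, moduli 2 and 2.
The radius of convergence is the smallest modulus among the singular points: 2.


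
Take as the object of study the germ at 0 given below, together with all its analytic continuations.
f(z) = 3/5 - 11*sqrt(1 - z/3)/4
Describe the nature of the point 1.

The point is a regular point.

There is no denominator, hence no pole anywhere.
Branch term sqrt(1 - z/(3)): argument at 1 is 2/3, nonzero, so 1 is not its branch point (a point on a principal cut is still regular for the continued germ).
So the germ continues analytically to 1.


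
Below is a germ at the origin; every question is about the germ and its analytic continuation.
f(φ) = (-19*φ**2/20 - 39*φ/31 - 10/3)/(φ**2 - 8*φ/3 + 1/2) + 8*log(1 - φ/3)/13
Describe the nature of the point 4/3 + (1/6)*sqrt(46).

The denominator factor φ**2 - 8*φ/3 + 1/2 vanishes at 4/3 + (1/6)*sqrt(46) and appears to the power 1; the numerator there equals -17663/2232 - (1763/2790)*sqrt(46), nonzero, and no other factor vanishes.
The branch terms are analytic at this point.
Hence a pole whose order is the multiplicity, 1.

The point is a pole of order 1.


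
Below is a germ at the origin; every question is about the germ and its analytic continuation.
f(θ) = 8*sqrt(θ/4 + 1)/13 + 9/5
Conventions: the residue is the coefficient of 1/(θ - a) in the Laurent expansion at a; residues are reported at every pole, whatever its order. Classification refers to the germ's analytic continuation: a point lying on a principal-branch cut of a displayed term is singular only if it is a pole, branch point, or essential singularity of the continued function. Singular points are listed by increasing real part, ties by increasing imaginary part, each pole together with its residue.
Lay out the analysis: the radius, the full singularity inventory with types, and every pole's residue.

Radius of convergence at 0: 4.
At -4: an algebraic (square-root) branch point.

Branch term (8/13)*sqrt(1 - θ/(-4)): its argument vanishes at θ = -4, a square-root branch point, modulus 4.
The radius of convergence is the smallest modulus among the singular points: 4.


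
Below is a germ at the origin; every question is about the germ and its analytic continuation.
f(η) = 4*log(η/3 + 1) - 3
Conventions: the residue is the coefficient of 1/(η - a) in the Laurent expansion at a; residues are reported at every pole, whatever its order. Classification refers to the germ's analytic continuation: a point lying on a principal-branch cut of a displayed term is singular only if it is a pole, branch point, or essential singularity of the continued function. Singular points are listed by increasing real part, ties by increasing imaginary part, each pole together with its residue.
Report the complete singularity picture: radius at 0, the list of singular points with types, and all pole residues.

Radius of convergence at 0: 3.
At -3: a logarithmic branch point.

Branch term (4)*log(1 - η/(-3)): its argument vanishes at η = -3, a logarithmic branch point, modulus 3.
The radius of convergence is the smallest modulus among the singular points: 3.


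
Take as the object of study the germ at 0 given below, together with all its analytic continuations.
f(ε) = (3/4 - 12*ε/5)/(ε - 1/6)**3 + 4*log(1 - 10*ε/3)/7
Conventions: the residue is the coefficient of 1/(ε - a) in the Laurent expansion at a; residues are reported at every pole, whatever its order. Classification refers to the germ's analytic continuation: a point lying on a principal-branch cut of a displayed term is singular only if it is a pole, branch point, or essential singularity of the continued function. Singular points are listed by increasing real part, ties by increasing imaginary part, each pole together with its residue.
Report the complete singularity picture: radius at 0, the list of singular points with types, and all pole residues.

Denominator factor (ε - 1/6)^3: pole of order 3 at 1/6, modulus 1/6.
Branch term (4/7)*log(1 - ε/(3/10)): its argument vanishes at ε = 3/10, a logarithmic branch point, modulus 3/10.
The radius of convergence is the smallest modulus among the singular points: 1/6.
The branch term is analytic at 1/6 and contributes nothing to the residue; only the rational part matters.
At the order-3 pole 1/6 set g(ε) = (ε - (1/6))^3*(rational part) = 3/4 - 12*ε/5.
Order-3 pole: residue = g''(a)/2; g''(1/6) = 0, so the residue is 0.
List the singular points by increasing real part (a conjugate pair: the negative imaginary part first).

Radius of convergence at 0: 1/6.
At 1/6: a pole of order 3; residue 0.
At 3/10: a logarithmic branch point.


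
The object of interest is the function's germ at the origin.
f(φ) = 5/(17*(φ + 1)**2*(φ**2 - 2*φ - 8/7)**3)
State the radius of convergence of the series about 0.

The radius of convergence is -1 + (1/7)*sqrt(105).

Denominator factor (φ + 1)^2: pole of order 2 at -1, modulus 1.
Denominator factor (φ**2 - 2*φ - 8/7)^3: discriminant 60/7, real irrational roots 1 + (1/7)*sqrt(105) and 1 - (1/7)*sqrt(105); poles of order 3, moduli 1 + (1/7)*sqrt(105) and -1 + (1/7)*sqrt(105).
The radius of convergence is the smallest modulus among the singular points: -1 + (1/7)*sqrt(105).


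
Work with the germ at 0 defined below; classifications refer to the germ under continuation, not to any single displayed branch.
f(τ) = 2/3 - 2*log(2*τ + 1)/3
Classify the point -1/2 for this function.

The point is a logarithmic branch point.

The term (-2/3)*log(1 - τ/(-1/2)) has argument 1 - -1/2/(-1/2) = 0 at -1/2: a logarithmic (infinitely-sheeted) branch point; the remaining terms are analytic or single-valued there.


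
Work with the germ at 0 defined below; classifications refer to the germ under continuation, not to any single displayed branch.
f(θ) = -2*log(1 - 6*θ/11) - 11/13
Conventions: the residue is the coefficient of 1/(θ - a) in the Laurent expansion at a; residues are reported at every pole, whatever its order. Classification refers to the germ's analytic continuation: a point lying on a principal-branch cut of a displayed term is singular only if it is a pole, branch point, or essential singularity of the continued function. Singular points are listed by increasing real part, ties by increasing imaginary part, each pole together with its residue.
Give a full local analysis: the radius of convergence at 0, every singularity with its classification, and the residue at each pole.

Branch term (-2)*log(1 - θ/(11/6)): its argument vanishes at θ = 11/6, a logarithmic branch point, modulus 11/6.
The radius of convergence is the smallest modulus among the singular points: 11/6.

Radius of convergence at 0: 11/6.
At 11/6: a logarithmic branch point.


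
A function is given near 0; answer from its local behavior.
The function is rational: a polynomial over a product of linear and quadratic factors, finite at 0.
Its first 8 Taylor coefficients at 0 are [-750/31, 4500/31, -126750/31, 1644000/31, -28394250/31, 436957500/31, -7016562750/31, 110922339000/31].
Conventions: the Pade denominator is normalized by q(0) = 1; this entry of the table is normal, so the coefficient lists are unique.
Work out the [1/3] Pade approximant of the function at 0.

Taylor coefficients needed (read off): a_0 = -750/31, a_1 = 4500/31, a_2 = -126750/31, a_3 = 1644000/31, a_4 = -28394250/31.
Write the denominator as Q(ρ) = 1 + q1*ρ + q2*ρ^2 + q3*ρ^3. Requiring Q*f - P = O(ρ^5) with deg P <= 1 kills the coefficients of ρ^2..ρ^4 in Q*f:
  ρ^2: a_2 + q1*a_1 + q2*a_0 = 0, i.e. -126750/31 + (4500/31)*q1 + (-750/31)*q2 = 0.
  ρ^3: a_3 + q1*a_2 + q2*a_1 + q3*a_0 = 0, i.e. 1644000/31 + (-126750/31)*q1 + (4500/31)*q2 + (-750/31)*q3 = 0.
  ρ^4: a_4 + q1*a_3 + q2*a_2 + q3*a_1 = 0, i.e. -28394250/31 + (1644000/31)*q1 + (-126750/31)*q2 + (4500/31)*q3 = 0.
Solving this linear system: q1 = 223/38, q2 = -2542/19, q3 = 795/2.
The numerator is Q*f truncated at degree 1: P0 = a_0 = -750/31; P1 = a_1 + q1*a_0 = 1875/589.

The Pade approximant has numerator coefficients [-750/31, 1875/589]; denominator coefficients [1, 223/38, -2542/19, 795/2].


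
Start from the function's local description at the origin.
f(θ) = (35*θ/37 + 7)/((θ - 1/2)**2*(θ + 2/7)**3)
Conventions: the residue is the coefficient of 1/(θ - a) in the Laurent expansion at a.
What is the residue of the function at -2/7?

The residue is 30809632/541717.

At the order-3 pole -2/7 set g(θ) = (θ - (-2/7))^3*f(θ) = (35*θ/37 + 7)/(θ - 1/2)**2.
Order-3 pole: residue = g''(a)/2; g''(-2/7) = 61619264/541717, so the residue is 30809632/541717.


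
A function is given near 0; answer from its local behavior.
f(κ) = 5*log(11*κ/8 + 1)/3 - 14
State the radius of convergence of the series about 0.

Branch term (5/3)*log(1 - κ/(-8/11)): its argument vanishes at κ = -8/11, a logarithmic branch point, modulus 8/11.
The radius of convergence is the smallest modulus among the singular points: 8/11.

The radius of convergence is 8/11.


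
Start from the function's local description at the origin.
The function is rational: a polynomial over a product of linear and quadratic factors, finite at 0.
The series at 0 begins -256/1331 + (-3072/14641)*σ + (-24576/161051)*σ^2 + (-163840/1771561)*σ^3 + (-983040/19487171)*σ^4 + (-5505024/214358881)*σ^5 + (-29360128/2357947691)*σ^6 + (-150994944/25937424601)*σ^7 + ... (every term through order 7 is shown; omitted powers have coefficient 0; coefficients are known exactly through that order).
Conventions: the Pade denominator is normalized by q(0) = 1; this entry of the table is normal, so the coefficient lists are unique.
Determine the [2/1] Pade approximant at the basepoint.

The Pade approximant has numerator coefficients [-256/1331, -4096/43923, -4096/161051]; denominator coefficients [1, -20/33].

Taylor coefficients needed (read off): a_0 = -256/1331, a_1 = -3072/14641, a_2 = -24576/161051, a_3 = -163840/1771561.
Write the denominator as Q(σ) = 1 + q1*σ. Requiring Q*f - P = O(σ^4) with deg P <= 2 kills the coefficients of σ^3..σ^3 in Q*f:
  σ^3: a_3 + q1*a_2 = 0, i.e. -163840/1771561 + (-24576/161051)*q1 = 0.
Solving this linear system: q1 = -20/33.
The numerator is Q*f truncated at degree 2: P0 = a_0 = -256/1331; P1 = a_1 + q1*a_0 = -4096/43923; P2 = a_2 + q1*a_1 = -4096/161051.


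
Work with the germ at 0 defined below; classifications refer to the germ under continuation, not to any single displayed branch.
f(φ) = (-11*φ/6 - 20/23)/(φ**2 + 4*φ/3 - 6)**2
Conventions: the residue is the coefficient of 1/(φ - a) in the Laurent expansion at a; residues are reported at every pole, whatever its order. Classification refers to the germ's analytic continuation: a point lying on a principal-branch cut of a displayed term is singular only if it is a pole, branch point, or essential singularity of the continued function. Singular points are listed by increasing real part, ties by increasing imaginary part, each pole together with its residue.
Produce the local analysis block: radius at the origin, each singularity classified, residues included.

Denominator factor (φ**2 + 4*φ/3 - 6)^2: discriminant 232/9, real irrational roots -2/3 + (1/3)*sqrt(58) and -2/3 - (1/3)*sqrt(58); poles of order 2, moduli -2/3 + (1/3)*sqrt(58) and 2/3 + (1/3)*sqrt(58).
The radius of convergence is the smallest modulus among the singular points: -2/3 + (1/3)*sqrt(58).
The factor φ**2 + 4*φ/3 - 6 splits as (φ - a)(φ - a') with a = -2/3 - (1/3)*sqrt(58), a' = -2/3 + (1/3)*sqrt(58). At the order-2 pole a set g(φ) = (φ - a)^2*f(φ) = [-11*φ/6 - 20/23] / (φ - a')^2.
Order-2 pole: residue = g'(a); g'(-2/3 - (1/3)*sqrt(58)) = (219/309488)*sqrt(58), so the residue is (219/309488)*sqrt(58).
The factor φ**2 + 4*φ/3 - 6 splits as (φ - a)(φ - a') with a = -2/3 + (1/3)*sqrt(58), a' = -2/3 - (1/3)*sqrt(58). At the order-2 pole a set g(φ) = (φ - a)^2*f(φ) = [-11*φ/6 - 20/23] / (φ - a')^2.
Order-2 pole: residue = g'(a); g'(-2/3 + (1/3)*sqrt(58)) = -(219/309488)*sqrt(58), so the residue is -(219/309488)*sqrt(58).
List the singular points by increasing real part (a conjugate pair: the negative imaginary part first).

Radius of convergence at 0: -2/3 + (1/3)*sqrt(58).
At -2/3 - (1/3)*sqrt(58): a pole of order 2; residue (219/309488)*sqrt(58).
At -2/3 + (1/3)*sqrt(58): a pole of order 2; residue -(219/309488)*sqrt(58).


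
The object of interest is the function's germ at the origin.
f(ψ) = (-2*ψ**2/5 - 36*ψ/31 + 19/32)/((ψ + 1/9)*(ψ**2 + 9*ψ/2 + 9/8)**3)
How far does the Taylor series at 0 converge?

The radius of convergence is 1/9.

Denominator factor (ψ**2 + 9*ψ/2 + 9/8)^3: discriminant 63/4, real irrational roots -9/4 + (3/4)*sqrt(7) and -9/4 - (3/4)*sqrt(7); poles of order 3, moduli 9/4 - (3/4)*sqrt(7) and 9/4 + (3/4)*sqrt(7).
Denominator factor (ψ + 1/9): pole of order 1 at -1/9, modulus 1/9.
The radius of convergence is the smallest modulus among the singular points: 1/9.


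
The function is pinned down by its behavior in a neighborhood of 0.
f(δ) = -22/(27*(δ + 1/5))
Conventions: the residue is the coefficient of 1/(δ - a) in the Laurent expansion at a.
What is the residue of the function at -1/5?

The residue is -22/27.

At the order-1 pole -1/5 set g(δ) = (δ - (-1/5))*f(δ) = -22/27.
Simple pole: residue = g(a) at a = -1/5, which is -22/27.


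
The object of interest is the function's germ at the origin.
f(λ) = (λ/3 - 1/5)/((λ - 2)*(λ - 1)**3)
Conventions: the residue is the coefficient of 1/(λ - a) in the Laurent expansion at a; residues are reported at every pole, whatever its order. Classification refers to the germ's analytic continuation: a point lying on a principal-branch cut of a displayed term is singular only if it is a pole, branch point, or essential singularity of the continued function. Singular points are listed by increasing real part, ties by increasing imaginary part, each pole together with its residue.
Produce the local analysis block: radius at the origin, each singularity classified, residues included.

Radius of convergence at 0: 1.
At 1: a pole of order 3; residue -7/15.
At 2: a pole of order 1; residue 7/15.

Denominator factor (λ - 2): pole of order 1 at 2, modulus 2.
Denominator factor (λ - 1)^3: pole of order 3 at 1, modulus 1.
The radius of convergence is the smallest modulus among the singular points: 1.
At the order-3 pole 1 set g(λ) = (λ - (1))^3*f(λ) = (λ/3 - 1/5)/(λ - 2).
Order-3 pole: residue = g''(a)/2; g''(1) = -14/15, so the residue is -7/15.
At the order-1 pole 2 set g(λ) = (λ - (2))*f(λ) = (λ/3 - 1/5)/(λ - 1)**3.
Simple pole: residue = g(a) at a = 2, which is 7/15.
List the singular points by increasing real part (a conjugate pair: the negative imaginary part first).


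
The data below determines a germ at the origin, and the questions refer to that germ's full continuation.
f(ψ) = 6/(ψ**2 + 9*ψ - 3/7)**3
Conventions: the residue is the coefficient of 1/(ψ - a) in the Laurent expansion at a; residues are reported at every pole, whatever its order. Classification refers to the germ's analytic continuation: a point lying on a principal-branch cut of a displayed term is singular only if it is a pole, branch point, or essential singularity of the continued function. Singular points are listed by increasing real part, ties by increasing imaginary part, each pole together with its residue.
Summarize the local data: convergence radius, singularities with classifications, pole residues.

Radius of convergence at 0: -9/2 + (1/14)*sqrt(4053).
At -9/2 - (1/14)*sqrt(4053): a pole of order 3; residue -(196/21567171)*sqrt(4053).
At -9/2 + (1/14)*sqrt(4053): a pole of order 3; residue (196/21567171)*sqrt(4053).

Denominator factor (ψ**2 + 9*ψ - 3/7)^3: discriminant 579/7, real irrational roots -9/2 + (1/14)*sqrt(4053) and -9/2 - (1/14)*sqrt(4053); poles of order 3, moduli -9/2 + (1/14)*sqrt(4053) and 9/2 + (1/14)*sqrt(4053).
The radius of convergence is the smallest modulus among the singular points: -9/2 + (1/14)*sqrt(4053).
The factor ψ**2 + 9*ψ - 3/7 splits as (ψ - a)(ψ - a') with a = -9/2 - (1/14)*sqrt(4053), a' = -9/2 + (1/14)*sqrt(4053). At the order-3 pole a set g(ψ) = (ψ - a)^3*f(ψ) = [6] / (ψ - a')^3.
Order-3 pole: residue = g''(a)/2; g''(-9/2 - (1/14)*sqrt(4053)) = -(392/21567171)*sqrt(4053), so the residue is -(196/21567171)*sqrt(4053).
The factor ψ**2 + 9*ψ - 3/7 splits as (ψ - a)(ψ - a') with a = -9/2 + (1/14)*sqrt(4053), a' = -9/2 - (1/14)*sqrt(4053). At the order-3 pole a set g(ψ) = (ψ - a)^3*f(ψ) = [6] / (ψ - a')^3.
Order-3 pole: residue = g''(a)/2; g''(-9/2 + (1/14)*sqrt(4053)) = (392/21567171)*sqrt(4053), so the residue is (196/21567171)*sqrt(4053).
List the singular points by increasing real part (a conjugate pair: the negative imaginary part first).


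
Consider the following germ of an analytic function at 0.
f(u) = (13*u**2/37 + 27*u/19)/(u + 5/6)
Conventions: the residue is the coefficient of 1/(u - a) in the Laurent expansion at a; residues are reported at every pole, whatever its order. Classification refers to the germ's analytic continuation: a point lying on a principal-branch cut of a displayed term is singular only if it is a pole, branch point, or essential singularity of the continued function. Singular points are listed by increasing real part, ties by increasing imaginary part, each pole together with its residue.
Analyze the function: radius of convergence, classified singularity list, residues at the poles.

Radius of convergence at 0: 5/6.
At -5/6: a pole of order 1; residue -23795/25308.

Denominator factor (u + 5/6): pole of order 1 at -5/6, modulus 5/6.
The radius of convergence is the smallest modulus among the singular points: 5/6.
At the order-1 pole -5/6 set g(u) = (u - (-5/6))*f(u) = 13*u**2/37 + 27*u/19.
Simple pole: residue = g(a) at a = -5/6, which is -23795/25308.


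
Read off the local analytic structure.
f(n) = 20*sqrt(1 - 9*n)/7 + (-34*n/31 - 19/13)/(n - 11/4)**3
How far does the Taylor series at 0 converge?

The radius of convergence is 1/9.

Denominator factor (n - 11/4)^3: pole of order 3 at 11/4, modulus 11/4.
Branch term (20/7)*sqrt(1 - n/(1/9)): its argument vanishes at n = 1/9, a square-root branch point, modulus 1/9.
The radius of convergence is the smallest modulus among the singular points: 1/9.


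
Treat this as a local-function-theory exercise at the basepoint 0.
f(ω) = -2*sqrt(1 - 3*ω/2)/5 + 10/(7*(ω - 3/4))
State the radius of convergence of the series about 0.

The radius of convergence is 2/3.

Denominator factor (ω - 3/4): pole of order 1 at 3/4, modulus 3/4.
Branch term (-2/5)*sqrt(1 - ω/(2/3)): its argument vanishes at ω = 2/3, a square-root branch point, modulus 2/3.
The radius of convergence is the smallest modulus among the singular points: 2/3.


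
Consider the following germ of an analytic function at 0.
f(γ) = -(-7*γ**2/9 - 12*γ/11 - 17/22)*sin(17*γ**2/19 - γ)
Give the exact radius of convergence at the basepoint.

The radius of convergence is infinite.

The factor -sin(17*γ**2/19 - γ) is entire and contributes no finite singular point.
The polynomial part has no poles.
No finite singular points: the Taylor series at 0 converges everywhere.


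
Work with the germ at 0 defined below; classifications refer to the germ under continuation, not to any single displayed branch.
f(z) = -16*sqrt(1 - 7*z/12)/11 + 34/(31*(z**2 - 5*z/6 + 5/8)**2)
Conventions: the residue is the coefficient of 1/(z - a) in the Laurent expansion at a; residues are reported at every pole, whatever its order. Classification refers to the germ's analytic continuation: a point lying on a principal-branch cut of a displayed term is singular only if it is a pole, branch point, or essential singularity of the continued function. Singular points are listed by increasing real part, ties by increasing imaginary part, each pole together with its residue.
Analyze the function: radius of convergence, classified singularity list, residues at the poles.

Radius of convergence at 0: (1/4)*sqrt(10).
At (5/12) - ((1/12)*sqrt(65))*i: a pole of order 2; residue ((14688/130975)*sqrt(65))*i.
At (5/12) + ((1/12)*sqrt(65))*i: a pole of order 2; residue -((14688/130975)*sqrt(65))*i.
At 12/7: an algebraic (square-root) branch point.

Denominator factor (z**2 - 5*z/6 + 5/8)^2: discriminant -65/36, complex-conjugate roots (5/12) + ((1/12)*sqrt(65))*i and (5/12) - ((1/12)*sqrt(65))*i; poles of order 2, moduli (1/4)*sqrt(10) and (1/4)*sqrt(10).
Branch term (-16/11)*sqrt(1 - z/(12/7)): its argument vanishes at z = 12/7, a square-root branch point, modulus 12/7.
The radius of convergence is the smallest modulus among the singular points: (1/4)*sqrt(10).
The branch term is analytic at (5/12) - ((1/12)*sqrt(65))*i and contributes nothing to the residue; only the rational part matters.
The factor z**2 - 5*z/6 + 5/8 splits as (z - a)(z - a') with a = (5/12) - ((1/12)*sqrt(65))*i, a' = (5/12) + ((1/12)*sqrt(65))*i. At the order-2 pole a set g(z) = (z - a)^2*(rational part) = [34/31] / (z - a')^2.
Order-2 pole: residue = g'(a); g'((5/12) - ((1/12)*sqrt(65))*i) = ((14688/130975)*sqrt(65))*i, so the residue is ((14688/130975)*sqrt(65))*i.
The branch term is analytic at (5/12) + ((1/12)*sqrt(65))*i and contributes nothing to the residue; only the rational part matters.
The factor z**2 - 5*z/6 + 5/8 splits as (z - a)(z - a') with a = (5/12) + ((1/12)*sqrt(65))*i, a' = (5/12) - ((1/12)*sqrt(65))*i. At the order-2 pole a set g(z) = (z - a)^2*(rational part) = [34/31] / (z - a')^2.
Order-2 pole: residue = g'(a); g'((5/12) + ((1/12)*sqrt(65))*i) = -((14688/130975)*sqrt(65))*i, so the residue is -((14688/130975)*sqrt(65))*i.
List the singular points by increasing real part (a conjugate pair: the negative imaginary part first).


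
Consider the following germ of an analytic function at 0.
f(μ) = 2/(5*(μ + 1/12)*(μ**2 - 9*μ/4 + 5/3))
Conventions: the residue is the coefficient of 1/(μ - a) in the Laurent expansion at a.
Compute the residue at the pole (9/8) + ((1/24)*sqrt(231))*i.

The residue is (-36/335) - ((348/25795)*sqrt(231))*i.

The factor μ**2 - 9*μ/4 + 5/3 splits as (μ - a)(μ - a') with a = (9/8) + ((1/24)*sqrt(231))*i, a' = (9/8) - ((1/24)*sqrt(231))*i. At the order-1 pole a set g(μ) = (μ - a)*f(μ) = [2/(5*(μ + 1/12))] / (μ - a').
Simple pole: residue = g(a) at a = (9/8) + ((1/24)*sqrt(231))*i, which is (-36/335) - ((348/25795)*sqrt(231))*i.


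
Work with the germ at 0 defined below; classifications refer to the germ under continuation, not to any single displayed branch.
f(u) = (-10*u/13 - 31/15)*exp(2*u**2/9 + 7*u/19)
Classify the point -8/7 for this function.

The point is a regular point.

There is no denominator, hence no pole anywhere.
The factor exp(2*u**2/9 + 7*u/19) is entire.
So the germ continues analytically to -8/7.


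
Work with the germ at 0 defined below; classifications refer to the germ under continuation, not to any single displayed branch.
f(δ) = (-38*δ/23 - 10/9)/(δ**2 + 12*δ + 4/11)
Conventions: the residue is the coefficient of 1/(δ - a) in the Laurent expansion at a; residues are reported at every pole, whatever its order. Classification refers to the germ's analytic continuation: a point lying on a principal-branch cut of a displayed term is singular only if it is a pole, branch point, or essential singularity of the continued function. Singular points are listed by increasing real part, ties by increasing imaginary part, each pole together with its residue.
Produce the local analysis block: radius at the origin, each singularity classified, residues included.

Denominator factor (δ**2 + 12*δ + 4/11): discriminant 1568/11, real irrational roots -6 + (14/11)*sqrt(22) and -6 - (14/11)*sqrt(22); poles of order 1, moduli 6 - (14/11)*sqrt(22) and 6 + (14/11)*sqrt(22).
The radius of convergence is the smallest modulus among the singular points: 6 - (14/11)*sqrt(22).
The factor δ**2 + 12*δ + 4/11 splits as (δ - a)(δ - a') with a = -6 - (14/11)*sqrt(22), a' = -6 + (14/11)*sqrt(22). At the order-1 pole a set g(δ) = (δ - a)*f(δ) = [-38*δ/23 - 10/9] / (δ - a').
Simple pole: residue = g(a) at a = -6 - (14/11)*sqrt(22), which is -19/23 - (911/5796)*sqrt(22).
The factor δ**2 + 12*δ + 4/11 splits as (δ - a)(δ - a') with a = -6 + (14/11)*sqrt(22), a' = -6 - (14/11)*sqrt(22). At the order-1 pole a set g(δ) = (δ - a)*f(δ) = [-38*δ/23 - 10/9] / (δ - a').
Simple pole: residue = g(a) at a = -6 + (14/11)*sqrt(22), which is -19/23 + (911/5796)*sqrt(22).
List the singular points by increasing real part (a conjugate pair: the negative imaginary part first).

Radius of convergence at 0: 6 - (14/11)*sqrt(22).
At -6 - (14/11)*sqrt(22): a pole of order 1; residue -19/23 - (911/5796)*sqrt(22).
At -6 + (14/11)*sqrt(22): a pole of order 1; residue -19/23 + (911/5796)*sqrt(22).


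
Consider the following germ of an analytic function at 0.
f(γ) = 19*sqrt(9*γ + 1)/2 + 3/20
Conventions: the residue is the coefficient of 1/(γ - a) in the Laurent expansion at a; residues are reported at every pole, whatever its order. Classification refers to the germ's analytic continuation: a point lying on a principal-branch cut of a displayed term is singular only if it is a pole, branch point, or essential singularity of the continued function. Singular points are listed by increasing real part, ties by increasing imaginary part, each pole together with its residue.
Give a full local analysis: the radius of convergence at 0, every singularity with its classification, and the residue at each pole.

Branch term (19/2)*sqrt(1 - γ/(-1/9)): its argument vanishes at γ = -1/9, a square-root branch point, modulus 1/9.
The radius of convergence is the smallest modulus among the singular points: 1/9.

Radius of convergence at 0: 1/9.
At -1/9: an algebraic (square-root) branch point.
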